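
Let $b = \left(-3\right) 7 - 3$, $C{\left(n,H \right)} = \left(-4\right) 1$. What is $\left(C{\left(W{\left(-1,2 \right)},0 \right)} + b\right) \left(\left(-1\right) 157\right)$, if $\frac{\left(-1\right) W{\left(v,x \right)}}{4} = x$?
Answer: $4396$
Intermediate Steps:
$W{\left(v,x \right)} = - 4 x$
$C{\left(n,H \right)} = -4$
$b = -24$ ($b = -21 - 3 = -24$)
$\left(C{\left(W{\left(-1,2 \right)},0 \right)} + b\right) \left(\left(-1\right) 157\right) = \left(-4 - 24\right) \left(\left(-1\right) 157\right) = \left(-28\right) \left(-157\right) = 4396$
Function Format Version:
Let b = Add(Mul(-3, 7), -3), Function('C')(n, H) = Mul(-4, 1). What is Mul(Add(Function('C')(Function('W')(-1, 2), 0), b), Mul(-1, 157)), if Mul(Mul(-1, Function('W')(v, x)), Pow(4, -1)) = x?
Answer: 4396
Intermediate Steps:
Function('W')(v, x) = Mul(-4, x)
Function('C')(n, H) = -4
b = -24 (b = Add(-21, -3) = -24)
Mul(Add(Function('C')(Function('W')(-1, 2), 0), b), Mul(-1, 157)) = Mul(Add(-4, -24), Mul(-1, 157)) = Mul(-28, -157) = 4396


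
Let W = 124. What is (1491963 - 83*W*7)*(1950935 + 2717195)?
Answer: 6628366481470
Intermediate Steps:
(1491963 - 83*W*7)*(1950935 + 2717195) = (1491963 - 83*124*7)*(1950935 + 2717195) = (1491963 - 10292*7)*4668130 = (1491963 - 72044)*4668130 = 1419919*4668130 = 6628366481470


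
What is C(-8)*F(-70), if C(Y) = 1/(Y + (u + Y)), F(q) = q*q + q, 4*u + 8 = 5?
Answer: -19320/67 ≈ -288.36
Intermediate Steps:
u = -¾ (u = -2 + (¼)*5 = -2 + 5/4 = -¾ ≈ -0.75000)
F(q) = q + q² (F(q) = q² + q = q + q²)
C(Y) = 1/(-¾ + 2*Y) (C(Y) = 1/(Y + (-¾ + Y)) = 1/(-¾ + 2*Y))
C(-8)*F(-70) = (4/(-3 + 8*(-8)))*(-70*(1 - 70)) = (4/(-3 - 64))*(-70*(-69)) = (4/(-67))*4830 = (4*(-1/67))*4830 = -4/67*4830 = -19320/67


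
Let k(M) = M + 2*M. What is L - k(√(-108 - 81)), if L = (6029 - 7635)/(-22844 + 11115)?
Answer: 1606/11729 - 9*I*√21 ≈ 0.13693 - 41.243*I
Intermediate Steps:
L = 1606/11729 (L = -1606/(-11729) = -1606*(-1/11729) = 1606/11729 ≈ 0.13693)
k(M) = 3*M
L - k(√(-108 - 81)) = 1606/11729 - 3*√(-108 - 81) = 1606/11729 - 3*√(-189) = 1606/11729 - 3*3*I*√21 = 1606/11729 - 9*I*√21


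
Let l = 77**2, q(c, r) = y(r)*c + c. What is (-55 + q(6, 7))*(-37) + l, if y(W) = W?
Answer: 6188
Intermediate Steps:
q(c, r) = c + c*r (q(c, r) = r*c + c = c*r + c = c + c*r)
l = 5929
(-55 + q(6, 7))*(-37) + l = (-55 + 6*(1 + 7))*(-37) + 5929 = (-55 + 6*8)*(-37) + 5929 = (-55 + 48)*(-37) + 5929 = -7*(-37) + 5929 = 259 + 5929 = 6188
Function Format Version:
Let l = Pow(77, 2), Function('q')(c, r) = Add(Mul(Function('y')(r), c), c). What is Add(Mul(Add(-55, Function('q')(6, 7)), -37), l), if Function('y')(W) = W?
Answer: 6188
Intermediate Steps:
Function('q')(c, r) = Add(c, Mul(c, r)) (Function('q')(c, r) = Add(Mul(r, c), c) = Add(Mul(c, r), c) = Add(c, Mul(c, r)))
l = 5929
Add(Mul(Add(-55, Function('q')(6, 7)), -37), l) = Add(Mul(Add(-55, Mul(6, Add(1, 7))), -37), 5929) = Add(Mul(Add(-55, Mul(6, 8)), -37), 5929) = Add(Mul(Add(-55, 48), -37), 5929) = Add(Mul(-7, -37), 5929) = Add(259, 5929) = 6188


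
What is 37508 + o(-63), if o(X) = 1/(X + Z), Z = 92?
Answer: 1087733/29 ≈ 37508.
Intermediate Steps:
o(X) = 1/(92 + X) (o(X) = 1/(X + 92) = 1/(92 + X))
37508 + o(-63) = 37508 + 1/(92 - 63) = 37508 + 1/29 = 1087733/29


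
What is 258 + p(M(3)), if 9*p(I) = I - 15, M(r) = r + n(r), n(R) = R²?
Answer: 773/3 ≈ 257.67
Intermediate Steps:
M(r) = r + r²
p(I) = -5/3 + I/9 (p(I) = (I - 15)/9 = (-15 + I)/9 = -5/3 + I/9)
258 + p(M(3)) = 258 + (-5/3 + (3*(1 + 3))/9) = 258 + (-5/3 + (3*4)/9) = 258 + (-5/3 + (⅑)*12) = 258 + (-5/3 + 4/3) = 258 - ⅓ = 773/3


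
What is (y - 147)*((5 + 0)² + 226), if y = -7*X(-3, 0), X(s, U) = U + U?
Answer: -36897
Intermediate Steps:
X(s, U) = 2*U
y = 0 (y = -14*0 = -7*0 = 0)
(y - 147)*((5 + 0)² + 226) = (0 - 147)*((5 + 0)² + 226) = -147*(5² + 226) = -147*(25 + 226) = -147*251 = -36897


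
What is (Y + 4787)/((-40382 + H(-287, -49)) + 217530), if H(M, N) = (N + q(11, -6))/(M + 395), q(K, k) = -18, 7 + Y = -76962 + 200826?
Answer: 13893552/19131917 ≈ 0.72620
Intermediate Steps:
Y = 123857 (Y = -7 + (-76962 + 200826) = -7 + 123864 = 123857)
H(M, N) = (-18 + N)/(395 + M) (H(M, N) = (N - 18)/(M + 395) = (-18 + N)/(395 + M))
(Y + 4787)/((-40382 + H(-287, -49)) + 217530) = (123857 + 4787)/((-40382 + (-18 - 49)/(395 - 287)) + 217530) = 128644/((-40382 - 67/108) + 217530) = 128644/(-4361323/108 + 217530) = 128644/(19131917/108) = 128644*(108/19131917) = 13893552/19131917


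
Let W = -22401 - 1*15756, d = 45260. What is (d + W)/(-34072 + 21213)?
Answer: -7103/12859 ≈ -0.55238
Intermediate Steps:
W = -38157 (W = -22401 - 15756 = -38157)
(d + W)/(-34072 + 21213) = (45260 - 38157)/(-34072 + 21213) = 7103/(-12859) = 7103*(-1/12859) = -7103/12859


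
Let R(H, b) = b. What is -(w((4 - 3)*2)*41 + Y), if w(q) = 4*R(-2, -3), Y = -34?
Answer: 526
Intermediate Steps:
w(q) = -12 (w(q) = 4*(-3) = -12)
-(w((4 - 3)*2)*41 + Y) = -(-12*41 - 34) = -(-492 - 34) = -1*(-526) = 526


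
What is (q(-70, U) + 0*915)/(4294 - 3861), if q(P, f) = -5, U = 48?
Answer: -5/433 ≈ -0.011547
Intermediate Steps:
(q(-70, U) + 0*915)/(4294 - 3861) = (-5 + 0*915)/(4294 - 3861) = (-5 + 0)/433 = -5*1/433 = -5/433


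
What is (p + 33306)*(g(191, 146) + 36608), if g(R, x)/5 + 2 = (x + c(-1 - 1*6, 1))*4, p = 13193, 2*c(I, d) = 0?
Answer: 1837547482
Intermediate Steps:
c(I, d) = 0 (c(I, d) = (½)*0 = 0)
g(R, x) = -10 + 20*x (g(R, x) = -10 + 5*((x + 0)*4) = -10 + 5*(x*4) = -10 + 5*(4*x) = -10 + 20*x)
(p + 33306)*(g(191, 146) + 36608) = (13193 + 33306)*((-10 + 20*146) + 36608) = 46499*((-10 + 2920) + 36608) = 46499*(2910 + 36608) = 46499*39518 = 1837547482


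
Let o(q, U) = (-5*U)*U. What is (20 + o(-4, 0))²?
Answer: 400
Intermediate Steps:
o(q, U) = -5*U²
(20 + o(-4, 0))² = (20 - 5*0²)² = (20 - 5*0)² = (20 + 0)² = 20² = 400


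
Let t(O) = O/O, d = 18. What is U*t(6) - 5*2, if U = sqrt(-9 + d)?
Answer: -7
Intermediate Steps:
U = 3 (U = sqrt(-9 + 18) = sqrt(9) = 3)
t(O) = 1
U*t(6) - 5*2 = 3*1 - 5*2 = 3 - 10 = -7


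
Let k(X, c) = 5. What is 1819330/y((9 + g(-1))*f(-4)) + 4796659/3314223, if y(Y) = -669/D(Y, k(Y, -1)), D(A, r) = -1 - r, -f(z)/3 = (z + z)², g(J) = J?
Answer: 12060400316137/739071729 ≈ 16318.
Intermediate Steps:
f(z) = -12*z² (f(z) = -3*(z + z)² = -3*4*z² = -12*z²)
y(Y) = 223/2 (y(Y) = -669/(-1 - 1*5) = -669/(-1 - 5) = -669/(-6) = -669*(-⅙) = 223/2)
1819330/y((9 + g(-1))*f(-4)) + 4796659/3314223 = 1819330/(223/2) + 4796659/3314223 = 1819330*(2/223) + 4796659*(1/3314223) = 3638660/223 + 4796659/3314223 = 12060400316137/739071729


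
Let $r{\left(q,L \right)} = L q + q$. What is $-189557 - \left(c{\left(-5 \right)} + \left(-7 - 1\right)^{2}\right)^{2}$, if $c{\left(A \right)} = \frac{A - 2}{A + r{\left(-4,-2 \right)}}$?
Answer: $-194598$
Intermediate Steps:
$r{\left(q,L \right)} = q + L q$
$c{\left(A \right)} = \frac{-2 + A}{4 + A}$ ($c{\left(A \right)} = \frac{A - 2}{A - 4 \left(1 - 2\right)} = \frac{-2 + A}{A - -4} = \frac{-2 + A}{A + 4} = \frac{-2 + A}{4 + A}$)
$-189557 - \left(c{\left(-5 \right)} + \left(-7 - 1\right)^{2}\right)^{2} = -189557 - \left(\frac{-2 - 5}{4 - 5} + \left(-7 - 1\right)^{2}\right)^{2} = -189557 - \left(\frac{1}{-1} \left(-7\right) + \left(-8\right)^{2}\right)^{2} = -189557 - \left(\left(-1\right) \left(-7\right) + 64\right)^{2} = -189557 - \left(7 + 64\right)^{2} = -189557 - 71^{2} = -189557 - 5041 = -194598$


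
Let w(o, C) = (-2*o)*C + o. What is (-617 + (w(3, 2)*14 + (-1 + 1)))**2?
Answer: 552049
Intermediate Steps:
w(o, C) = o - 2*C*o (w(o, C) = -2*C*o + o = o - 2*C*o)
(-617 + (w(3, 2)*14 + (-1 + 1)))**2 = (-617 + ((3*(1 - 2*2))*14 + (-1 + 1)))**2 = (-617 + ((3*(1 - 4))*14 + 0))**2 = (-617 + ((3*(-3))*14 + 0))**2 = (-617 + (-9*14 + 0))**2 = (-617 + (-126 + 0))**2 = (-617 - 126)**2 = (-743)**2 = 552049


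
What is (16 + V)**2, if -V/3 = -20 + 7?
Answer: 3025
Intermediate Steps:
V = 39 (V = -3*(-20 + 7) = -3*(-13) = 39)
(16 + V)**2 = (16 + 39)**2 = 55**2 = 3025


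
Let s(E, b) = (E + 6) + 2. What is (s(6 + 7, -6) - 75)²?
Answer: 2916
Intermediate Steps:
s(E, b) = 8 + E (s(E, b) = (6 + E) + 2 = 8 + E)
(s(6 + 7, -6) - 75)² = ((8 + (6 + 7)) - 75)² = ((8 + 13) - 75)² = (21 - 75)² = (-54)² = 2916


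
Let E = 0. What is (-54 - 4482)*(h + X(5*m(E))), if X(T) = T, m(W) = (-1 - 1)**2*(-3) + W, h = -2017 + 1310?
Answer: 3479112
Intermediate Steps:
h = -707
m(W) = -12 + W (m(W) = (-2)**2*(-3) + W = 4*(-3) + W = -12 + W)
(-54 - 4482)*(h + X(5*m(E))) = (-54 - 4482)*(-707 + 5*(-12 + 0)) = -4536*(-707 + 5*(-12)) = -4536*(-707 - 60) = -4536*(-767) = 3479112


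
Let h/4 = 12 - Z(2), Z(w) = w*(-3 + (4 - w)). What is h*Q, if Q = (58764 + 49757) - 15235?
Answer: 5224016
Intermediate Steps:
Z(w) = w*(1 - w)
Q = 93286 (Q = 108521 - 15235 = 93286)
h = 56 (h = 4*(12 - 2*(1 - 1*2)) = 4*(12 - 2*(1 - 2)) = 4*(12 - 2*(-1)) = 4*(12 - 1*(-2)) = 4*(12 + 2) = 4*14 = 56)
h*Q = 56*93286 = 5224016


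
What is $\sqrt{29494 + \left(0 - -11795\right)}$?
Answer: $\sqrt{41289} \approx 203.2$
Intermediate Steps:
$\sqrt{29494 + \left(0 - -11795\right)} = \sqrt{29494 + \left(0 + 11795\right)} = \sqrt{29494 + 11795} = \sqrt{41289}$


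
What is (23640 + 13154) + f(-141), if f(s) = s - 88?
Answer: 36565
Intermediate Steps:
f(s) = -88 + s
(23640 + 13154) + f(-141) = (23640 + 13154) + (-88 - 141) = 36794 - 229 = 36565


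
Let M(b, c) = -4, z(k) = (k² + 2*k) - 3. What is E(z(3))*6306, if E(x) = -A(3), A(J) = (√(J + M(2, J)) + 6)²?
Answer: -220710 - 75672*I ≈ -2.2071e+5 - 75672.0*I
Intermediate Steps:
z(k) = -3 + k² + 2*k
A(J) = (6 + √(-4 + J))² (A(J) = (√(J - 4) + 6)² = (√(-4 + J) + 6)² = (6 + √(-4 + J))²)
E(x) = -(6 + I)² (E(x) = -(6 + √(-4 + 3))² = -(6 + √(-1))² = -(6 + I)²)
E(z(3))*6306 = -(6 + I)²*6306 = -6306*(6 + I)²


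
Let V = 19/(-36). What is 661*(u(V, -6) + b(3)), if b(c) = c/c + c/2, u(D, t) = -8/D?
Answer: 443531/38 ≈ 11672.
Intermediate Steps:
V = -19/36 (V = 19*(-1/36) = -19/36 ≈ -0.52778)
b(c) = 1 + c/2 (b(c) = 1 + c*(1/2) = 1 + c/2)
661*(u(V, -6) + b(3)) = 661*(-8/(-19/36) + (1 + (1/2)*3)) = 661*(-8*(-36/19) + (1 + 3/2)) = 661*(288/19 + 5/2) = 661*(671/38) = 443531/38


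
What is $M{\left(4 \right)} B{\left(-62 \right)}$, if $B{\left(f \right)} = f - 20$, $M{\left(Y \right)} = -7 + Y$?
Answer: $246$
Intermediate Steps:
$B{\left(f \right)} = -20 + f$ ($B{\left(f \right)} = f - 20 = -20 + f$)
$M{\left(4 \right)} B{\left(-62 \right)} = \left(-7 + 4\right) \left(-20 - 62\right) = \left(-3\right) \left(-82\right) = 246$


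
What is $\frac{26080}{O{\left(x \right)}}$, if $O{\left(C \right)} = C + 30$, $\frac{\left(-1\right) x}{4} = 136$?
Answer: $- \frac{13040}{257} \approx -50.739$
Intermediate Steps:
$x = -544$ ($x = \left(-4\right) 136 = -544$)
$O{\left(C \right)} = 30 + C$
$\frac{26080}{O{\left(x \right)}} = \frac{26080}{30 - 544} = \frac{26080}{-514} = 26080 \left(- \frac{1}{514}\right) = - \frac{13040}{257}$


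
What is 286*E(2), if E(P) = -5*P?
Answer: -2860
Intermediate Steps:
286*E(2) = 286*(-5*2) = 286*(-10) = -2860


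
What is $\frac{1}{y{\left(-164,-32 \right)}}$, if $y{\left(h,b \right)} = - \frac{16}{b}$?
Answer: $2$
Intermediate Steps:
$\frac{1}{y{\left(-164,-32 \right)}} = \frac{1}{\left(-16\right) \frac{1}{-32}} = \frac{1}{\left(-16\right) \left(- \frac{1}{32}\right)} = \frac{1}{\frac{1}{2}} = 2$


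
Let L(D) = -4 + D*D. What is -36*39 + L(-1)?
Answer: -1407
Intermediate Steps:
L(D) = -4 + D²
-36*39 + L(-1) = -36*39 + (-4 + (-1)²) = -1404 + (-4 + 1) = -1404 - 3 = -1407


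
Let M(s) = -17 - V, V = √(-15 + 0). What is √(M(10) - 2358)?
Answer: √(-2375 - I*√15) ≈ 0.0397 - 48.734*I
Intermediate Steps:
V = I*√15 (V = √(-15) = I*√15 ≈ 3.873*I)
M(s) = -17 - I*√15
√(M(10) - 2358) = √((-17 - I*√15) - 2358) = √(-2375 - I*√15)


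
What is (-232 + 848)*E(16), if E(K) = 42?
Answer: 25872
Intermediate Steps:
(-232 + 848)*E(16) = (-232 + 848)*42 = 616*42 = 25872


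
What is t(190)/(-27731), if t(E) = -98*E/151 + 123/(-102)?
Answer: 639271/142370954 ≈ 0.0044902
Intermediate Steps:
t(E) = -41/34 - 98*E/151 (t(E) = -98*E/151 + 123*(-1/102) = -98*E/151 - 41/34 = -41/34 - 98*E/151)
t(190)/(-27731) = (-41/34 - 98/151*190)/(-27731) = (-41/34 - 18620/151)*(-1/27731) = -639271/5134*(-1/27731) = 639271/142370954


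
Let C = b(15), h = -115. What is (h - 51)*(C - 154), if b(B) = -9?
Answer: 27058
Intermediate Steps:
C = -9
(h - 51)*(C - 154) = (-115 - 51)*(-9 - 154) = -166*(-163) = 27058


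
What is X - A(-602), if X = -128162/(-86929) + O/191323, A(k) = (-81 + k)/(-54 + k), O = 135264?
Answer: 12439502737031/10910275195952 ≈ 1.1402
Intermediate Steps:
A(k) = (-81 + k)/(-54 + k)
X = 36278702582/16631517067 (X = -128162/(-86929) + 135264/191323 = -128162*(-1/86929) + 135264*(1/191323) = 128162/86929 + 135264/191323 = 36278702582/16631517067 ≈ 2.1813)
X - A(-602) = 36278702582/16631517067 - (-81 - 602)/(-54 - 602) = 36278702582/16631517067 - (-683)/(-656) = 36278702582/16631517067 - (-1)*(-683)/656 = 36278702582/16631517067 - 1*683/656 = 36278702582/16631517067 - 683/656 = 12439502737031/10910275195952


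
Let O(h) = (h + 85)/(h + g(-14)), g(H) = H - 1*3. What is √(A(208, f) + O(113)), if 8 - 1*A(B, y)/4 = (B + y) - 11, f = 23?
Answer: I*√13535/4 ≈ 29.085*I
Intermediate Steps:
g(H) = -3 + H (g(H) = H - 3 = -3 + H)
A(B, y) = 76 - 4*B - 4*y (A(B, y) = 32 - 4*((B + y) - 11) = 32 - 4*(-11 + B + y) = 32 + (44 - 4*B - 4*y) = 76 - 4*B - 4*y)
O(h) = (85 + h)/(-17 + h) (O(h) = (h + 85)/(h + (-3 - 14)) = (85 + h)/(h - 17) = (85 + h)/(-17 + h))
√(A(208, f) + O(113)) = √((76 - 4*208 - 4*23) + (85 + 113)/(-17 + 113)) = √((76 - 832 - 92) + 198/96) = √(-848 + (1/96)*198) = √(-848 + 33/16) = √(-13535/16) = I*√13535/4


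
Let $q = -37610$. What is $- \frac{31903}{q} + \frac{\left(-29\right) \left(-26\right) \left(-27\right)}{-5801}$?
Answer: $\frac{950733683}{218175610} \approx 4.3577$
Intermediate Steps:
$- \frac{31903}{q} + \frac{\left(-29\right) \left(-26\right) \left(-27\right)}{-5801} = - \frac{31903}{-37610} + \frac{\left(-29\right) \left(-26\right) \left(-27\right)}{-5801} = \left(-31903\right) \left(- \frac{1}{37610}\right) + 754 \left(-27\right) \left(- \frac{1}{5801}\right) = \frac{31903}{37610} - - \frac{20358}{5801} = \frac{31903}{37610} + \frac{20358}{5801} = \frac{950733683}{218175610}$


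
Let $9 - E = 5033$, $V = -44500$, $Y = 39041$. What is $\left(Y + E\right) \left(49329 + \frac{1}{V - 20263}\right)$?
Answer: $\frac{108673906682442}{64763} \approx 1.678 \cdot 10^{9}$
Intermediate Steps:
$E = -5024$ ($E = 9 - 5033 = -5024$)
$\left(Y + E\right) \left(49329 + \frac{1}{V - 20263}\right) = \left(39041 - 5024\right) \left(49329 + \frac{1}{-44500 - 20263}\right) = 34017 \left(49329 + \frac{1}{-64763}\right) = 34017 \left(49329 - \frac{1}{64763}\right) = 34017 \cdot \frac{3194694026}{64763} = \frac{108673906682442}{64763}$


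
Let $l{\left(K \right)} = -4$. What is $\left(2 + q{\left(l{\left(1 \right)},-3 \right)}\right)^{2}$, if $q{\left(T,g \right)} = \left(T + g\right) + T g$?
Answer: $49$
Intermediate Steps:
$q{\left(T,g \right)} = T + g + T g$
$\left(2 + q{\left(l{\left(1 \right)},-3 \right)}\right)^{2} = \left(2 - -5\right)^{2} = \left(2 + 5\right)^{2} = 7^{2} = 49$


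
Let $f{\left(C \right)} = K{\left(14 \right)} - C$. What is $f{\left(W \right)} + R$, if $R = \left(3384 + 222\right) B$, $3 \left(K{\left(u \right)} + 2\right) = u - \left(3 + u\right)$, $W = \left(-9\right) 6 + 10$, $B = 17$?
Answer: $61343$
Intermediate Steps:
$W = -44$ ($W = -54 + 10 = -44$)
$K{\left(u \right)} = -3$ ($K{\left(u \right)} = -2 + \frac{u - \left(3 + u\right)}{3} = -2 + \frac{1}{3} \left(-3\right) = -2 - 1 = -3$)
$R = 61302$ ($R = \left(3384 + 222\right) 17 = 3606 \cdot 17 = 61302$)
$f{\left(C \right)} = -3 - C$
$f{\left(W \right)} + R = \left(-3 - -44\right) + 61302 = \left(-3 + 44\right) + 61302 = 41 + 61302 = 61343$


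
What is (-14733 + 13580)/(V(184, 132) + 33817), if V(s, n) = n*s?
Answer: -1153/58105 ≈ -0.019843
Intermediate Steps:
(-14733 + 13580)/(V(184, 132) + 33817) = (-14733 + 13580)/(132*184 + 33817) = -1153/(24288 + 33817) = -1153/58105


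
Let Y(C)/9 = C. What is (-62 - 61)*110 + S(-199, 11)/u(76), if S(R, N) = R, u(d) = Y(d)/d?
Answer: -121969/9 ≈ -13552.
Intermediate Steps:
Y(C) = 9*C
u(d) = 9 (u(d) = (9*d)/d = 9)
(-62 - 61)*110 + S(-199, 11)/u(76) = (-62 - 61)*110 - 199/9 = -123*110 - 199*⅑ = -13530 - 199/9 = -121969/9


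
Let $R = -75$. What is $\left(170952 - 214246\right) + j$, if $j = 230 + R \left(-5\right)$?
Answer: $-42689$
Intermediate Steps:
$j = 605$ ($j = 230 - -375 = 230 + 375 = 605$)
$\left(170952 - 214246\right) + j = \left(170952 - 214246\right) + 605 = -43294 + 605 = -42689$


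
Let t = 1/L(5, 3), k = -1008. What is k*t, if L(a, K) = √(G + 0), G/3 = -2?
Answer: 168*I*√6 ≈ 411.51*I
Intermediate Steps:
G = -6 (G = 3*(-2) = -6)
L(a, K) = I*√6 (L(a, K) = √(-6 + 0) = √(-6) = I*√6)
t = -I*√6/6 (t = 1/(I*√6) = -I*√6/6 ≈ -0.40825*I)
k*t = -(-168)*I*√6 = 168*I*√6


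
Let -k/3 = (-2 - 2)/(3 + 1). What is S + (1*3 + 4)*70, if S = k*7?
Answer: 511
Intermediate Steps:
k = 3 (k = -3*(-2 - 2)/(3 + 1) = -(-12)/4 = -3*(-1) = 3)
S = 21 (S = 3*7 = 21)
S + (1*3 + 4)*70 = 21 + (1*3 + 4)*70 = 21 + (3 + 4)*70 = 21 + 7*70 = 21 + 490 = 511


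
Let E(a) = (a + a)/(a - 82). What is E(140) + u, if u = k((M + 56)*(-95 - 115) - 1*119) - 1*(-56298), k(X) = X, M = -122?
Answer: 2031271/29 ≈ 70044.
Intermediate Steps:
E(a) = 2*a/(-82 + a) (E(a) = (2*a)/(-82 + a) = 2*a/(-82 + a))
u = 70039 (u = ((-122 + 56)*(-95 - 115) - 1*119) - 1*(-56298) = (-66*(-210) - 119) + 56298 = (13860 - 119) + 56298 = 13741 + 56298 = 70039)
E(140) + u = 2*140/(-82 + 140) + 70039 = 2*140/58 + 70039 = 2*140*(1/58) + 70039 = 140/29 + 70039 = 2031271/29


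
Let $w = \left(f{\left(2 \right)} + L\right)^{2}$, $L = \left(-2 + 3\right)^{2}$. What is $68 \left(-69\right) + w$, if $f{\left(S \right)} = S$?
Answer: $-4683$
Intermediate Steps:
$L = 1$ ($L = 1^{2} = 1$)
$w = 9$ ($w = \left(2 + 1\right)^{2} = 3^{2} = 9$)
$68 \left(-69\right) + w = 68 \left(-69\right) + 9 = -4692 + 9 = -4683$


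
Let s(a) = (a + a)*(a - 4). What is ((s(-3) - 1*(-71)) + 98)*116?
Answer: 24476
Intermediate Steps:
s(a) = 2*a*(-4 + a) (s(a) = (2*a)*(-4 + a) = 2*a*(-4 + a))
((s(-3) - 1*(-71)) + 98)*116 = ((2*(-3)*(-4 - 3) - 1*(-71)) + 98)*116 = ((2*(-3)*(-7) + 71) + 98)*116 = ((42 + 71) + 98)*116 = (113 + 98)*116 = 211*116 = 24476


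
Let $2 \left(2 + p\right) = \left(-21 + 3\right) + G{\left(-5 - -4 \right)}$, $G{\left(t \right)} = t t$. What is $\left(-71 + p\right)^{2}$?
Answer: $\frac{26569}{4} \approx 6642.3$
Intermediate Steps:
$G{\left(t \right)} = t^{2}$
$p = - \frac{21}{2}$ ($p = -2 + \frac{\left(-21 + 3\right) + \left(-5 - -4\right)^{2}}{2} = -2 + \frac{-18 + \left(-5 + 4\right)^{2}}{2} = -2 + \frac{-18 + \left(-1\right)^{2}}{2} = -2 + \frac{-18 + 1}{2} = -2 + \frac{1}{2} \left(-17\right) = -2 - \frac{17}{2} = - \frac{21}{2} \approx -10.5$)
$\left(-71 + p\right)^{2} = \left(-71 - \frac{21}{2}\right)^{2} = \left(- \frac{163}{2}\right)^{2} = \frac{26569}{4}$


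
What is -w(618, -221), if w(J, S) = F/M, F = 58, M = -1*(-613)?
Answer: -58/613 ≈ -0.094617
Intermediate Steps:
M = 613
w(J, S) = 58/613
-w(618, -221) = -1*58/613 = -58/613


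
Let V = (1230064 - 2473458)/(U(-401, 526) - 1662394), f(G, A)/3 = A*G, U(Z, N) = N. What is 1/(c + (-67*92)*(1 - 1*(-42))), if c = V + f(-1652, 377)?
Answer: -830934/1772767153679 ≈ -4.6872e-7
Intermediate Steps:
f(G, A) = 3*A*G (f(G, A) = 3*(A*G) = 3*A*G)
V = 621697/830934 (V = (1230064 - 2473458)/(526 - 1662394) = -1243394/(-1661868) = -1243394*(-1/1661868) = 621697/830934 ≈ 0.74819)
c = -1552526435111/830934 (c = 621697/830934 + 3*377*(-1652) = 621697/830934 - 1868412 = -1552526435111/830934 ≈ -1.8684e+6)
1/(c + (-67*92)*(1 - 1*(-42))) = 1/(-1552526435111/830934 + (-67*92)*(1 - 1*(-42))) = 1/(-1552526435111/830934 - 6164*(1 + 42)) = 1/(-1552526435111/830934 - 6164*43) = 1/(-1552526435111/830934 - 265052) = 1/(-1772767153679/830934) = -830934/1772767153679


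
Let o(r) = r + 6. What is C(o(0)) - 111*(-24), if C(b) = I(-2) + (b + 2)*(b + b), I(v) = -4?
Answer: 2756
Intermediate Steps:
o(r) = 6 + r
C(b) = -4 + 2*b*(2 + b) (C(b) = -4 + (b + 2)*(b + b) = -4 + (2 + b)*(2*b) = -4 + 2*b*(2 + b))
C(o(0)) - 111*(-24) = (-4 + 2*(6 + 0)² + 4*(6 + 0)) - 111*(-24) = (-4 + 2*6² + 4*6) + 2664 = (-4 + 2*36 + 24) + 2664 = (-4 + 72 + 24) + 2664 = 92 + 2664 = 2756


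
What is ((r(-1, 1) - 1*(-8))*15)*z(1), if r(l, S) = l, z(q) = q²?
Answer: 105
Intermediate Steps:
((r(-1, 1) - 1*(-8))*15)*z(1) = ((-1 - 1*(-8))*15)*1² = ((-1 + 8)*15)*1 = (7*15)*1 = 105*1 = 105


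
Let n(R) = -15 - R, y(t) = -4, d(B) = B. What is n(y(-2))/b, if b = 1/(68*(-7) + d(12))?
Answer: 5104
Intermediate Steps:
b = -1/464 (b = 1/(68*(-7) + 12) = 1/(-476 + 12) = 1/(-464) = -1/464 ≈ -0.0021552)
n(y(-2))/b = (-15 - 1*(-4))/(-1/464) = (-15 + 4)*(-464) = -11*(-464) = 5104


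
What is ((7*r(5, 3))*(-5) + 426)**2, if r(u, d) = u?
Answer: 63001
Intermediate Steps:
((7*r(5, 3))*(-5) + 426)**2 = ((7*5)*(-5) + 426)**2 = (35*(-5) + 426)**2 = (-175 + 426)**2 = 251**2 = 63001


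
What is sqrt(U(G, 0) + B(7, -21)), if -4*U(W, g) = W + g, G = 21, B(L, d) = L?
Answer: sqrt(7)/2 ≈ 1.3229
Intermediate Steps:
U(W, g) = -W/4 - g/4 (U(W, g) = -(W + g)/4 = -W/4 - g/4)
sqrt(U(G, 0) + B(7, -21)) = sqrt((-1/4*21 - 1/4*0) + 7) = sqrt((-21/4 + 0) + 7) = sqrt(-21/4 + 7) = sqrt(7/4) = sqrt(7)/2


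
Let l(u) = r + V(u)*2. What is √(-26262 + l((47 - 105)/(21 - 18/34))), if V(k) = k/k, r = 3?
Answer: 11*I*√217 ≈ 162.04*I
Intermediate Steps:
V(k) = 1
l(u) = 5 (l(u) = 3 + 1*2 = 3 + 2 = 5)
√(-26262 + l((47 - 105)/(21 - 18/34))) = √(-26262 + 5) = √(-26257) = 11*I*√217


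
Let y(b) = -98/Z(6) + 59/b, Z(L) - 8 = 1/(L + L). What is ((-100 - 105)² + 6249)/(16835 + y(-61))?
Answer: 142818629/49767618 ≈ 2.8697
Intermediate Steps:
Z(L) = 8 + 1/(2*L) (Z(L) = 8 + 1/(L + L) = 8 + 1/(2*L))
y(b) = -1176/97 + 59/b (y(b) = -98/(8 + (½)/6) + 59/b = -98/(8 + (½)*(⅙)) + 59/b = -98/(8 + 1/12) + 59/b = -98/97/12 + 59/b = -98*12/97 + 59/b = -1176/97 + 59/b)
((-100 - 105)² + 6249)/(16835 + y(-61)) = ((-100 - 105)² + 6249)/(16835 + (-1176/97 + 59/(-61))) = ((-205)² + 6249)/(16835 + (-1176/97 + 59*(-1/61))) = (42025 + 6249)/(16835 + (-1176/97 - 59/61)) = 48274/(16835 - 77459/5917) = 48274/(99535236/5917) = 48274*(5917/99535236) = 142818629/49767618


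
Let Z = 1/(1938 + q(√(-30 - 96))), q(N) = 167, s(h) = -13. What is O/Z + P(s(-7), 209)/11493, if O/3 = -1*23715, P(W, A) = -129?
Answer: -573731422018/3831 ≈ -1.4976e+8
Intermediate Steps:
O = -71145 (O = 3*(-1*23715) = 3*(-23715) = -71145)
Z = 1/2105 (Z = 1/(1938 + 167) = 1/2105 ≈ 0.00047506)
O/Z + P(s(-7), 209)/11493 = -71145/1/2105 - 129/11493 = -71145*2105 - 129*1/11493 = -149760225 - 43/3831 = -573731422018/3831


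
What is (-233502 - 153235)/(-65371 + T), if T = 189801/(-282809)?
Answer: 109372704233/18487696940 ≈ 5.9160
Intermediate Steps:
T = -189801/282809 (T = 189801*(-1/282809) = -189801/282809 ≈ -0.67113)
(-233502 - 153235)/(-65371 + T) = (-233502 - 153235)/(-65371 - 189801/282809) = -386737/(-18487696940/282809) = -386737*(-282809/18487696940) = 109372704233/18487696940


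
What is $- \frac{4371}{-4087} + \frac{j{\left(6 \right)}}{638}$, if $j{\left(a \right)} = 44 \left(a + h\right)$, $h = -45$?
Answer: $- \frac{192027}{118523} \approx -1.6202$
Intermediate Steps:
$j{\left(a \right)} = -1980 + 44 a$ ($j{\left(a \right)} = 44 \left(a - 45\right) = 44 \left(-45 + a\right) = -1980 + 44 a$)
$- \frac{4371}{-4087} + \frac{j{\left(6 \right)}}{638} = - \frac{4371}{-4087} + \frac{-1980 + 44 \cdot 6}{638} = \left(-4371\right) \left(- \frac{1}{4087}\right) + \left(-1980 + 264\right) \frac{1}{638} = \frac{4371}{4087} - \frac{78}{29} = - \frac{192027}{118523}$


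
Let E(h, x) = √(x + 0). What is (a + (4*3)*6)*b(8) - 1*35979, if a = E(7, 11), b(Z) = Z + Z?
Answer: -34827 + 16*√11 ≈ -34774.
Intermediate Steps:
E(h, x) = √x
b(Z) = 2*Z
a = √11 ≈ 3.3166
(a + (4*3)*6)*b(8) - 1*35979 = (√11 + (4*3)*6)*(2*8) - 1*35979 = (√11 + 12*6)*16 - 35979 = (√11 + 72)*16 - 35979 = (72 + √11)*16 - 35979 = (1152 + 16*√11) - 35979 = -34827 + 16*√11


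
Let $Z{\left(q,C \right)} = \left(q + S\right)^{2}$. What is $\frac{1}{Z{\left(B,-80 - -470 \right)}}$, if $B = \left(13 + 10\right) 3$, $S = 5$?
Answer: $\frac{1}{5476} \approx 0.00018262$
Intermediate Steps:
$B = 69$ ($B = 23 \cdot 3 = 69$)
$Z{\left(q,C \right)} = \left(5 + q\right)^{2}$ ($Z{\left(q,C \right)} = \left(q + 5\right)^{2} = \left(5 + q\right)^{2}$)
$\frac{1}{Z{\left(B,-80 - -470 \right)}} = \frac{1}{\left(5 + 69\right)^{2}} = \frac{1}{74^{2}} = \frac{1}{5476}$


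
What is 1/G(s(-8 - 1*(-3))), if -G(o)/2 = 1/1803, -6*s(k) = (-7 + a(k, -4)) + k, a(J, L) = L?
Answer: -1803/2 ≈ -901.50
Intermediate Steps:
s(k) = 11/6 - k/6 (s(k) = -((-7 - 4) + k)/6 = -(-11 + k)/6 = 11/6 - k/6)
G(o) = -2/1803
1/G(s(-8 - 1*(-3))) = 1/(-2/1803) = -1803/2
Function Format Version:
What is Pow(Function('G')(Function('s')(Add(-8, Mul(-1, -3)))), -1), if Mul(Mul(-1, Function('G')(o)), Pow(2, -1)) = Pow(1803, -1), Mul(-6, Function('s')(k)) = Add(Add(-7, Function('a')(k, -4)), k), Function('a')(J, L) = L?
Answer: Rational(-1803, 2) ≈ -901.50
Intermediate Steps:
Function('s')(k) = Add(Rational(11, 6), Mul(Rational(-1, 6), k)) (Function('s')(k) = Mul(Rational(-1, 6), Add(Add(-7, -4), k)) = Mul(Rational(-1, 6), Add(-11, k)) = Add(Rational(11, 6), Mul(Rational(-1, 6), k)))
Function('G')(o) = Rational(-2, 1803) (Function('G')(o) = Mul(-2, Pow(1803, -1)) = Mul(-2, Rational(1, 1803)) = Rational(-2, 1803))
Pow(Function('G')(Function('s')(Add(-8, Mul(-1, -3)))), -1) = Pow(Rational(-2, 1803), -1) = Rational(-1803, 2)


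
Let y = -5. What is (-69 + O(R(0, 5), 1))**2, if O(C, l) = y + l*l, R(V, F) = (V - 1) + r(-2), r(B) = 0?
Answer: 5329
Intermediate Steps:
R(V, F) = -1 + V (R(V, F) = (V - 1) + 0 = (-1 + V) + 0 = -1 + V)
O(C, l) = -5 + l**2 (O(C, l) = -5 + l*l = -5 + l**2)
(-69 + O(R(0, 5), 1))**2 = (-69 + (-5 + 1**2))**2 = (-69 + (-5 + 1))**2 = (-69 - 4)**2 = (-73)**2 = 5329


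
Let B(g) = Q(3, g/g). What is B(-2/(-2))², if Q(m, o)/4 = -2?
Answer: 64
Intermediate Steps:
Q(m, o) = -8 (Q(m, o) = 4*(-2) = -8)
B(g) = -8
B(-2/(-2))² = (-8)² = 64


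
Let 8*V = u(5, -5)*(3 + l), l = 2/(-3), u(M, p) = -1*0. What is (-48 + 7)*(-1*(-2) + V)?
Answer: -82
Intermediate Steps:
u(M, p) = 0
l = -⅔ (l = 2*(-⅓) = -⅔ ≈ -0.66667)
V = 0 (V = (0*(3 - ⅔))/8 = (0*(7/3))/8 = (⅛)*0 = 0)
(-48 + 7)*(-1*(-2) + V) = (-48 + 7)*(-1*(-2) + 0) = -41*(2 + 0) = -41*2 = -82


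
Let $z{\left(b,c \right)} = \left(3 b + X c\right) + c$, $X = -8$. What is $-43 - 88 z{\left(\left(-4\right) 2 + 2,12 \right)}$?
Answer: $8933$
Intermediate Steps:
$z{\left(b,c \right)} = - 7 c + 3 b$ ($z{\left(b,c \right)} = \left(3 b - 8 c\right) + c = \left(- 8 c + 3 b\right) + c = - 7 c + 3 b$)
$-43 - 88 z{\left(\left(-4\right) 2 + 2,12 \right)} = -43 - 88 \left(\left(-7\right) 12 + 3 \left(\left(-4\right) 2 + 2\right)\right) = -43 - 88 \left(-84 + 3 \left(-8 + 2\right)\right) = -43 - 88 \left(-84 + 3 \left(-6\right)\right) = -43 - 88 \left(-84 - 18\right) = -43 - -8976 = -43 + 8976 = 8933$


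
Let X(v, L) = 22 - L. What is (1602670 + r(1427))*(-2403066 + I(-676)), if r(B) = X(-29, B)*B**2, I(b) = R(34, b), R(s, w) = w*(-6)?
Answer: 6859824134820750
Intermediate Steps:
R(s, w) = -6*w
I(b) = -6*b
r(B) = B**2*(22 - B) (r(B) = (22 - B)*B**2 = B**2*(22 - B))
(1602670 + r(1427))*(-2403066 + I(-676)) = (1602670 + 1427**2*(22 - 1*1427))*(-2403066 - 6*(-676)) = (1602670 + 2036329*(22 - 1427))*(-2403066 + 4056) = (1602670 + 2036329*(-1405))*(-2399010) = (1602670 - 2861042245)*(-2399010) = -2859439575*(-2399010) = 6859824134820750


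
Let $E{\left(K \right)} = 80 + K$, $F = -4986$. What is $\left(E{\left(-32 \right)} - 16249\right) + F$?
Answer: $-21187$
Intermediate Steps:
$\left(E{\left(-32 \right)} - 16249\right) + F = \left(\left(80 - 32\right) - 16249\right) - 4986 = \left(48 - 16249\right) - 4986 = -16201 - 4986 = -21187$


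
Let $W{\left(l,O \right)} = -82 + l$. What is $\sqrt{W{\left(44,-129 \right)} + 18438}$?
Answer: $20 \sqrt{46} \approx 135.65$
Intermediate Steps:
$\sqrt{W{\left(44,-129 \right)} + 18438} = \sqrt{\left(-82 + 44\right) + 18438} = \sqrt{-38 + 18438} = \sqrt{18400} = 20 \sqrt{46}$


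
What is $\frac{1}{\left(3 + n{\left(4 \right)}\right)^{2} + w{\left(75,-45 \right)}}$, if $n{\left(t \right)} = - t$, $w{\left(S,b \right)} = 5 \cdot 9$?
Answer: $\frac{1}{46} \approx 0.021739$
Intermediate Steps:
$w{\left(S,b \right)} = 45$
$\frac{1}{\left(3 + n{\left(4 \right)}\right)^{2} + w{\left(75,-45 \right)}} = \frac{1}{\left(3 - 4\right)^{2} + 45} = \frac{1}{\left(-1\right)^{2} + 45} = \frac{1}{1 + 45} = \frac{1}{46}$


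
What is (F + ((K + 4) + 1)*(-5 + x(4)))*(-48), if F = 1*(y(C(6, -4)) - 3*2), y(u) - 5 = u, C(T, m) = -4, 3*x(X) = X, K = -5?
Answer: 240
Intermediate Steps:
x(X) = X/3
y(u) = 5 + u
F = -5 (F = 1*((5 - 4) - 3*2) = 1*(1 - 6) = 1*(-5) = -5)
(F + ((K + 4) + 1)*(-5 + x(4)))*(-48) = (-5 + ((-5 + 4) + 1)*(-5 + (⅓)*4))*(-48) = (-5 + (-1 + 1)*(-5 + 4/3))*(-48) = (-5 + 0*(-11/3))*(-48) = (-5 + 0)*(-48) = -5*(-48) = 240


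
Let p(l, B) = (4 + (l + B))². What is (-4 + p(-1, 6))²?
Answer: 5929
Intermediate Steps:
p(l, B) = (4 + B + l)² (p(l, B) = (4 + (B + l))² = (4 + B + l)²)
(-4 + p(-1, 6))² = (-4 + (4 + 6 - 1)²)² = (-4 + 9²)² = (-4 + 81)² = 77² = 5929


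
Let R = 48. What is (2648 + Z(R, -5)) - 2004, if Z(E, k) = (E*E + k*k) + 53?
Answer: 3026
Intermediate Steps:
Z(E, k) = 53 + E**2 + k**2 (Z(E, k) = (E**2 + k**2) + 53 = 53 + E**2 + k**2)
(2648 + Z(R, -5)) - 2004 = (2648 + (53 + 48**2 + (-5)**2)) - 2004 = (2648 + (53 + 2304 + 25)) - 2004 = (2648 + 2382) - 2004 = 5030 - 2004 = 3026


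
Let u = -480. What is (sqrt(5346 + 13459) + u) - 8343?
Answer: -8823 + sqrt(18805) ≈ -8685.9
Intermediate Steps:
(sqrt(5346 + 13459) + u) - 8343 = (sqrt(5346 + 13459) - 480) - 8343 = (sqrt(18805) - 480) - 8343 = (-480 + sqrt(18805)) - 8343 = -8823 + sqrt(18805)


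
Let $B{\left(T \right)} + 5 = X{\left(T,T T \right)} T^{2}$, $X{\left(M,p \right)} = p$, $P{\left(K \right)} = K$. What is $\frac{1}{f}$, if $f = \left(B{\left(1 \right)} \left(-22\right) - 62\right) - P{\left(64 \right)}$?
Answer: $- \frac{1}{38} \approx -0.026316$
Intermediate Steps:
$B{\left(T \right)} = -5 + T^{4}$ ($B{\left(T \right)} = -5 + T T T^{2} = -5 + T^{2} T^{2} = -5 + T^{4}$)
$f = -38$ ($f = \left(\left(-5 + 1^{4}\right) \left(-22\right) - 62\right) - 64 = \left(\left(-5 + 1\right) \left(-22\right) - 62\right) - 64 = \left(\left(-4\right) \left(-22\right) - 62\right) - 64 = \left(88 - 62\right) - 64 = 26 - 64 = -38$)
$\frac{1}{f} = \frac{1}{-38} = - \frac{1}{38}$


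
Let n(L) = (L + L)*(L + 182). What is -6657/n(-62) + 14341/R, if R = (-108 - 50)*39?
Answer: -28728941/15281760 ≈ -1.8799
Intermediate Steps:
n(L) = 2*L*(182 + L) (n(L) = (2*L)*(182 + L) = 2*L*(182 + L))
R = -6162 (R = -158*39 = -6162)
-6657/n(-62) + 14341/R = -6657*(-1/(124*(182 - 62))) + 14341/(-6162) = -6657/(2*(-62)*120) + 14341*(-1/6162) = -6657/(-14880) - 14341/6162 = -6657*(-1/14880) - 14341/6162 = 2219/4960 - 14341/6162 = -28728941/15281760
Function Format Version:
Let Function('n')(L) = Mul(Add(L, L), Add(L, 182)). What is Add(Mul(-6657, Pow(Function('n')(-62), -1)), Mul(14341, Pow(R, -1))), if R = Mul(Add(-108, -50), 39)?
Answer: Rational(-28728941, 15281760) ≈ -1.8799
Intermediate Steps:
Function('n')(L) = Mul(2, L, Add(182, L)) (Function('n')(L) = Mul(Mul(2, L), Add(182, L)) = Mul(2, L, Add(182, L)))
R = -6162 (R = Mul(-158, 39) = -6162)
Add(Mul(-6657, Pow(Function('n')(-62), -1)), Mul(14341, Pow(R, -1))) = Add(Mul(-6657, Pow(Mul(2, -62, Add(182, -62)), -1)), Mul(14341, Pow(-6162, -1))) = Add(Mul(-6657, Pow(Mul(2, -62, 120), -1)), Mul(14341, Rational(-1, 6162))) = Add(Mul(-6657, Pow(-14880, -1)), Rational(-14341, 6162)) = Add(Mul(-6657, Rational(-1, 14880)), Rational(-14341, 6162)) = Add(Rational(2219, 4960), Rational(-14341, 6162)) = Rational(-28728941, 15281760)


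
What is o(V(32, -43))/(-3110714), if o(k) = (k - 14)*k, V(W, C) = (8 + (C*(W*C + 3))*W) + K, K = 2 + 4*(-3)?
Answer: -1784611999536/1555357 ≈ -1.1474e+6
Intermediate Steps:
K = -10 (K = 2 - 12 = -10)
V(W, C) = -2 + C*W*(3 + C*W) (V(W, C) = (8 + (C*(W*C + 3))*W) - 10 = (8 + (C*(C*W + 3))*W) - 10 = (8 + (C*(3 + C*W))*W) - 10 = (8 + C*W*(3 + C*W)) - 10 = -2 + C*W*(3 + C*W))
o(k) = k*(-14 + k) (o(k) = (-14 + k)*k = k*(-14 + k))
o(V(32, -43))/(-3110714) = ((-2 + (-43)²*32² + 3*(-43)*32)*(-14 + (-2 + (-43)²*32² + 3*(-43)*32)))/(-3110714) = ((-2 + 1849*1024 - 4128)*(-14 + (-2 + 1849*1024 - 4128)))*(-1/3110714) = ((-2 + 1893376 - 4128)*(-14 + (-2 + 1893376 - 4128)))*(-1/3110714) = (1889246*(-14 + 1889246))*(-1/3110714) = (1889246*1889232)*(-1/3110714) = 3569223999072*(-1/3110714) = -1784611999536/1555357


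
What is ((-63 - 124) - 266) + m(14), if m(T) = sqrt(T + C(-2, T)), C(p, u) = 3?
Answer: -453 + sqrt(17) ≈ -448.88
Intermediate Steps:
m(T) = sqrt(3 + T) (m(T) = sqrt(T + 3) = sqrt(3 + T))
((-63 - 124) - 266) + m(14) = ((-63 - 124) - 266) + sqrt(3 + 14) = (-187 - 266) + sqrt(17) = -453 + sqrt(17)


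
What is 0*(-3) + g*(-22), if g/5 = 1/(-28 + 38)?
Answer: -11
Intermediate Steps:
g = ½ (g = 5/(-28 + 38) = 5/10 = 5*(⅒) = ½ ≈ 0.50000)
0*(-3) + g*(-22) = 0*(-3) + (½)*(-22) = 0 - 11 = -11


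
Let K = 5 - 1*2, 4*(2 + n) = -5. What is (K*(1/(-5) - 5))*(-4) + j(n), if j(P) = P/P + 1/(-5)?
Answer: 316/5 ≈ 63.200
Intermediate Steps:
n = -13/4 (n = -2 + (¼)*(-5) = -2 - 5/4 = -13/4 ≈ -3.2500)
j(P) = ⅘ (j(P) = 1 + 1*(-⅕) = 1 - ⅕ = ⅘)
K = 3 (K = 5 - 2 = 3)
(K*(1/(-5) - 5))*(-4) + j(n) = (3*(1/(-5) - 5))*(-4) + ⅘ = (3*(-⅕ - 5))*(-4) + ⅘ = (3*(-26/5))*(-4) + ⅘ = -78/5*(-4) + ⅘ = 312/5 + ⅘ = 316/5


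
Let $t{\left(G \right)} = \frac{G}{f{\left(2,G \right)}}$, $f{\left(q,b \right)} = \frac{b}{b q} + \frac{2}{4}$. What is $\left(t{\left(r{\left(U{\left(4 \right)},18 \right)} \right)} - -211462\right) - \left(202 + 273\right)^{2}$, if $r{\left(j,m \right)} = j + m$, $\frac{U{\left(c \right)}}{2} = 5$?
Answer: $-14135$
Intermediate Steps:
$U{\left(c \right)} = 10$ ($U{\left(c \right)} = 2 \cdot 5 = 10$)
$f{\left(q,b \right)} = \frac{1}{2} + \frac{1}{q}$ ($f{\left(q,b \right)} = b \frac{1}{b q} + 2 \cdot \frac{1}{4} = \frac{1}{q} + \frac{1}{2} = \frac{1}{2} + \frac{1}{q}$)
$t{\left(G \right)} = G$ ($t{\left(G \right)} = \frac{G}{\frac{1}{2} \cdot \frac{1}{2} \left(2 + 2\right)} = \frac{G}{\frac{1}{2} \cdot \frac{1}{2} \cdot 4} = \frac{G}{1} = G 1 = G$)
$\left(t{\left(r{\left(U{\left(4 \right)},18 \right)} \right)} - -211462\right) - \left(202 + 273\right)^{2} = \left(\left(10 + 18\right) - -211462\right) - \left(202 + 273\right)^{2} = \left(28 + 211462\right) - 475^{2} = 211490 - 225625 = -14135$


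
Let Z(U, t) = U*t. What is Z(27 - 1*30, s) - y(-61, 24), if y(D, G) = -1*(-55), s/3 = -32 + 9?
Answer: 152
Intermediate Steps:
s = -69 (s = 3*(-32 + 9) = 3*(-23) = -69)
y(D, G) = 55
Z(27 - 1*30, s) - y(-61, 24) = (27 - 1*30)*(-69) - 1*55 = (27 - 30)*(-69) - 55 = -3*(-69) - 55 = 207 - 55 = 152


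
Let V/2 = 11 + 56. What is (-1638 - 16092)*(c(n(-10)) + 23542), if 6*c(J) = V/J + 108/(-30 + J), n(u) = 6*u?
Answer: -834779029/2 ≈ -4.1739e+8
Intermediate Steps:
V = 134 (V = 2*(11 + 56) = 2*67 = 134)
c(J) = 18/(-30 + J) + 67/(3*J) (c(J) = (134/J + 108/(-30 + J))/6 = (108/(-30 + J) + 134/J)/6 = 18/(-30 + J) + 67/(3*J))
(-1638 - 16092)*(c(n(-10)) + 23542) = (-1638 - 16092)*((-2010 + 121*(6*(-10)))/(3*((6*(-10)))*(-30 + 6*(-10))) + 23542) = -17730*((⅓)*(-2010 + 121*(-60))/(-60*(-30 - 60)) + 23542) = -17730*((⅓)*(-1/60)*(-2010 - 7260)/(-90) + 23542) = -17730*((⅓)*(-1/60)*(-1/90)*(-9270) + 23542) = -17730*(-103/180 + 23542) = -17730*4237457/180 = -834779029/2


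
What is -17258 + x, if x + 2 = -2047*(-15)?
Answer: 13445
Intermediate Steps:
x = 30703 (x = -2 - 2047*(-15) = -2 + 30705 = 30703)
-17258 + x = -17258 + 30703 = 13445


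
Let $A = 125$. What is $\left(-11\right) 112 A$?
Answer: $-154000$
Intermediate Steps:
$\left(-11\right) 112 A = \left(-11\right) 112 \cdot 125 = \left(-1232\right) 125 = -154000$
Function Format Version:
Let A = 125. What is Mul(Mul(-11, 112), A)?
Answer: -154000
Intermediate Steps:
Mul(Mul(-11, 112), A) = Mul(Mul(-11, 112), 125) = Mul(-1232, 125) = -154000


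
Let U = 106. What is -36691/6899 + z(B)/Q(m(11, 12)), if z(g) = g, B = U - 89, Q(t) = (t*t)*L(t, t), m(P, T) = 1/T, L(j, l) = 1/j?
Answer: 1370705/6899 ≈ 198.68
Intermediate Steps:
Q(t) = t (Q(t) = (t*t)/t = t²/t = t)
B = 17 (B = 106 - 89 = 17)
-36691/6899 + z(B)/Q(m(11, 12)) = -36691/6899 + 17/(1/12) = -36691*1/6899 + 17/(1/12) = -36691/6899 + 17*12 = -36691/6899 + 204 = 1370705/6899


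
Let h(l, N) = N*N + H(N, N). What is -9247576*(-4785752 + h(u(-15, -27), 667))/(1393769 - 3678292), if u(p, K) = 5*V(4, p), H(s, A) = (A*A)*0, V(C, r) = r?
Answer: -40142460498088/2284523 ≈ -1.7571e+7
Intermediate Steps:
H(s, A) = 0 (H(s, A) = A**2*0 = 0)
u(p, K) = 5*p
h(l, N) = N**2 (h(l, N) = N*N + 0 = N**2 + 0 = N**2)
-9247576*(-4785752 + h(u(-15, -27), 667))/(1393769 - 3678292) = -9247576*(-4785752 + 667**2)/(1393769 - 3678292) = -9247576/((-2284523/(-4785752 + 444889))) = -9247576/((-2284523/(-4340863))) = -9247576/((-2284523*(-1/4340863))) = -9247576/2284523/4340863 = -9247576*4340863/2284523 = -40142460498088/2284523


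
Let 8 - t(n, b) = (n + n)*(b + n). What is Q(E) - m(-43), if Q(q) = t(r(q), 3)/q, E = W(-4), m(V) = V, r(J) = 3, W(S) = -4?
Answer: 50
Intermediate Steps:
t(n, b) = 8 - 2*n*(b + n) (t(n, b) = 8 - (n + n)*(b + n) = 8 - 2*n*(b + n))
E = -4
Q(q) = -28/q (Q(q) = (8 - 2*3**2 - 2*3*3)/q = (8 - 2*9 - 18)/q = (8 - 18 - 18)/q = -28/q)
Q(E) - m(-43) = -28/(-4) - 1*(-43) = -28*(-1/4) + 43 = 7 + 43 = 50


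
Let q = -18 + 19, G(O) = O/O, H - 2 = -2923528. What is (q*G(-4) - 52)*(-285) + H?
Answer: -2908991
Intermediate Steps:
H = -2923526 (H = 2 - 2923528 = -2923526)
G(O) = 1
q = 1
(q*G(-4) - 52)*(-285) + H = (1*1 - 52)*(-285) - 2923526 = (1 - 52)*(-285) - 2923526 = -51*(-285) - 2923526 = 14535 - 2923526 = -2908991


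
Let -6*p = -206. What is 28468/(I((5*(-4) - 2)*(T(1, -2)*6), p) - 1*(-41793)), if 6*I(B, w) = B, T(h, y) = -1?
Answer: 28468/41815 ≈ 0.68081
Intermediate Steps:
p = 103/3 (p = -⅙*(-206) = 103/3 ≈ 34.333)
I(B, w) = B/6
28468/(I((5*(-4) - 2)*(T(1, -2)*6), p) - 1*(-41793)) = 28468/(((5*(-4) - 2)*(-1*6))/6 - 1*(-41793)) = 28468/(((-20 - 2)*(-6))/6 + 41793) = 28468/((-22*(-6))/6 + 41793) = 28468/((⅙)*132 + 41793) = 28468/(22 + 41793) = 28468/41815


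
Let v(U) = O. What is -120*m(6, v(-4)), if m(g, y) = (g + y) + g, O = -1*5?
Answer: -840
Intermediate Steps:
O = -5
v(U) = -5
m(g, y) = y + 2*g
-120*m(6, v(-4)) = -120*(-5 + 2*6) = -120*(-5 + 12) = -120*7 = -840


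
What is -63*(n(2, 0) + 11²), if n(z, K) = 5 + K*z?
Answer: -7938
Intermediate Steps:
-63*(n(2, 0) + 11²) = -63*((5 + 0*2) + 11²) = -63*((5 + 0) + 121) = -63*(5 + 121) = -63*126 = -7938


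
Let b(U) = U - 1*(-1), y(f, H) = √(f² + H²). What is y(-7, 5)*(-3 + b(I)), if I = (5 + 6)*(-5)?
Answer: -57*√74 ≈ -490.33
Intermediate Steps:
I = -55 (I = 11*(-5) = -55)
y(f, H) = √(H² + f²)
b(U) = 1 + U (b(U) = U + 1 = 1 + U)
y(-7, 5)*(-3 + b(I)) = √(5² + (-7)²)*(-3 + (1 - 55)) = √(25 + 49)*(-3 - 54) = √74*(-57) = -57*√74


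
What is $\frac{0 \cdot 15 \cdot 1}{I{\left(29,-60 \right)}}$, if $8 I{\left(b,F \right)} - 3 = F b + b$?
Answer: $0$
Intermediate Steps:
$I{\left(b,F \right)} = \frac{3}{8} + \frac{b}{8} + \frac{F b}{8}$ ($I{\left(b,F \right)} = \frac{3}{8} + \frac{F b + b}{8} = \frac{3}{8} + \frac{b + F b}{8} = \frac{3}{8} + \left(\frac{b}{8} + \frac{F b}{8}\right) = \frac{3}{8} + \frac{b}{8} + \frac{F b}{8}$)
$\frac{0 \cdot 15 \cdot 1}{I{\left(29,-60 \right)}} = \frac{0 \cdot 15 \cdot 1}{\frac{3}{8} + \frac{1}{8} \cdot 29 + \frac{1}{8} \left(-60\right) 29} = \frac{0 \cdot 1}{\frac{3}{8} + \frac{29}{8} - \frac{435}{2}} = \frac{0}{- \frac{427}{2}} = 0 \left(- \frac{2}{427}\right) = 0$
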